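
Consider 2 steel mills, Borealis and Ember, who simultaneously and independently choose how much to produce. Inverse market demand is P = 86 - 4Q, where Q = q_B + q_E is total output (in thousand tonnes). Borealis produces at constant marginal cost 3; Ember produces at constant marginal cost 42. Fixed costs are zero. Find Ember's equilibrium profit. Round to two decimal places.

Borealis's profit: π_B = (86 - 4Q)q_B - (3q_B). Setting ∂π_B/∂q_B = 0: 83 - 8q_B - 4(q_E) = 0.
Ember's first-order condition: 44 - 8q_E - 4(q_B) = 0.
So q_B = (83 - 4q_E)/8 and q_E = (44 - 4q_B)/8.
Solving the pair: q_B = 61/6, q_E = 5/12.
Price P = 86 - 4·(127/12) = 131/3.
Ember's profit: (131/3 - 42)·(5/12) = 25/36.

0.69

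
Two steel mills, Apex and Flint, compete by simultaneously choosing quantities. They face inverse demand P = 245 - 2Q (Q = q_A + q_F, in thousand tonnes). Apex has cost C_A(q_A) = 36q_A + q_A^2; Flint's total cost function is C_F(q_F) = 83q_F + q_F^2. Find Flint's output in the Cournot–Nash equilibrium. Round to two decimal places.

17.31

Apex's profit: π_A = (245 - 2Q)q_A - (36q_A + q_A²). Setting ∂π_A/∂q_A = 0: 209 - 6q_A - 2(q_F) = 0.
Flint's first-order condition: 162 - 6q_F - 2(q_A) = 0.
Best responses: q_A = (209 - 2q_F)/6, q_F = (162 - 2q_A)/6.
Solving the pair: q_A = 465/16, q_F = 277/16.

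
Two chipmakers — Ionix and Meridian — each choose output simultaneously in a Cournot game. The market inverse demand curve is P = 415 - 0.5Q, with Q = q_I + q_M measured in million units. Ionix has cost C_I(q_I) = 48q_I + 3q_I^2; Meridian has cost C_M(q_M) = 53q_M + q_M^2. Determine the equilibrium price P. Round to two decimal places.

Ionix's profit: π_I = (415 - 0.5Q)q_I - (48q_I + 3q_I²). Setting ∂π_I/∂q_I = 0: 367 - 7q_I - (1/2)(q_M) = 0.
Meridian's profit: π_M = (415 - 0.5Q)q_M - (53q_M + q_M²). Setting ∂π_M/∂q_M = 0: 362 - 3q_M - (1/2)(q_I) = 0.
Rearranging gives the reaction functions q_I = (367 - (1/2)q_M)/7 and q_M = (362 - (1/2)q_I)/3.
Substituting one into the other gives q_I = 44.3373 and q_M = 113.2771.
Total output Q = 157.6145, so price P = 415 - (1/2)·157.6145 = 336.1928.

336.19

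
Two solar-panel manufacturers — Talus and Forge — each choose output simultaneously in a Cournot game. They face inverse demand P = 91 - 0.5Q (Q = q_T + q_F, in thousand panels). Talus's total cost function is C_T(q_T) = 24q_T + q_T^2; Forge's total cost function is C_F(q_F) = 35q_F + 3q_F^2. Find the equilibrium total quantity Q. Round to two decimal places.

Talus's profit: π_T = (91 - 0.5Q)q_T - (24q_T + q_T²). Setting ∂π_T/∂q_T = 0: 67 - 3q_T - (1/2)(q_F) = 0.
Forge's profit: π_F = (91 - 0.5Q)q_F - (35q_F + 3q_F²). Setting ∂π_F/∂q_F = 0: 56 - 7q_F - (1/2)(q_T) = 0.
Best responses: q_T = (67 - (1/2)q_F)/3, q_F = (56 - (1/2)q_T)/7.
Substituting one into the other gives q_T = 1764/83 and q_F = 538/83.
Total output Q = 1764/83 + 538/83 = 27.7349.

27.73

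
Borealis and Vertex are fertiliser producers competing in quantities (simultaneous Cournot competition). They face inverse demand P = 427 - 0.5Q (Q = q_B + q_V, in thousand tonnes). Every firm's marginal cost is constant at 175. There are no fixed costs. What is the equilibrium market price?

Each firm earns π_i = (427 - 0.5Q)q_i - 175q_i.
First-order condition (treating rivals' output as given): 252 - q_i - (1/2)q_j = 0.
By symmetry each firm produces the same amount; substituting q_j = q_i yields q_i = 252/(3/2) = 168.
Total output Q = 336, so price P = 427 - (1/2)·336 = 259.

259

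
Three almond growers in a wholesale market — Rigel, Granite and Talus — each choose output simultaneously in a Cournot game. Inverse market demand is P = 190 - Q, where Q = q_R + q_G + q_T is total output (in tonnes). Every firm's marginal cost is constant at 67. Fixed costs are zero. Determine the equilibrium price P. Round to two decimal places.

A representative firm's profit is π_i = q_i(190 - Q) - 67q_i.
First-order condition (treating rivals' output as given): 123 - 2q_i - Σ_{j≠i} q_j = 0.
By symmetry each firm produces the same amount; substituting Σ_{j≠i} q_j = 2q_i yields q_i = 123/4.
Total output Q = 369/4, so price P = 190 - 369/4 = 391/4.

97.75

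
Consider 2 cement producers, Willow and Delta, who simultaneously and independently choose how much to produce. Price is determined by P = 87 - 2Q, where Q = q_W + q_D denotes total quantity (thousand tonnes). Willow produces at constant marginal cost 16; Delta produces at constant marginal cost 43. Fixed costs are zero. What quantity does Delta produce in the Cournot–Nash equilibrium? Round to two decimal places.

Willow's profit: π_W = (87 - 2Q)q_W - (16q_W). Setting ∂π_W/∂q_W = 0: 71 - 4q_W - 2(q_D) = 0.
Delta's profit: π_D = (87 - 2Q)q_D - (43q_D). Setting ∂π_D/∂q_D = 0: 44 - 4q_D - 2(q_W) = 0.
Rearranging gives the reaction functions q_W = (71 - 2q_D)/4 and q_D = (44 - 2q_W)/4.
Substituting one into the other gives q_W = 49/3 and q_D = 17/6.

2.83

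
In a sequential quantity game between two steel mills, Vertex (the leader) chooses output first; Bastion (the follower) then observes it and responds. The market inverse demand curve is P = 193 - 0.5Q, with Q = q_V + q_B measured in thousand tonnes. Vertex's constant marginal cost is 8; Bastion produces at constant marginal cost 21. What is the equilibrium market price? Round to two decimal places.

57.50

Solve by backward induction. Given q_V, the follower Bastion maximises π_B = (193 - (1/2)q_V - (1/2)q_B)q_B - 21q_B.
∂π_B/∂q_B = 172 - (1/2)q_V - q_B = 0 gives the reaction function q_B = (172 - (1/2)q_V).
Vertex substitutes q_B(q_V) into its own profit: π_V = q_V(193 - (1/2)q_V - (172 - (1/2)q_V)/2) - 8q_V = (107 - (1/4)q_V)q_V - 8q_V.
Maximising: ∂π_V/∂q_V = 99 - (1/2)q_V = 0, giving q_V = 198.
Then q_B = (172 - (1/2)·198) = 73.
Total output Q = 271, so price P = 193 - (1/2)·271 = 115/2.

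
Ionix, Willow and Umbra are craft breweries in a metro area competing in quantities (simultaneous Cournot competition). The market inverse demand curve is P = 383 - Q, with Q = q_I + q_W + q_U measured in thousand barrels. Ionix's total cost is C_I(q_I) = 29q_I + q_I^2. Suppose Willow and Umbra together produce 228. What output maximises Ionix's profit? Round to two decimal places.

With rivals' combined output fixed at 228, Ionix's profit is π_I = (383 - 228 - q_I)q_I - (29q_I + q_I²) = (155 - q_I)q_I - (29q_I + q_I²).
∂π_I/∂q_I = 126 - 4q_I = 0, so q_I = 63/2.

31.50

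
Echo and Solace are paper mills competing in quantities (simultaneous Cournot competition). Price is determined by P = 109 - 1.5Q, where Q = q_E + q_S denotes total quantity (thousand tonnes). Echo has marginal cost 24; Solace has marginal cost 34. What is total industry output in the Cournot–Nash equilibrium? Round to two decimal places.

Echo's profit: π_E = (109 - 1.5Q)q_E - (24q_E). Setting ∂π_E/∂q_E = 0: 85 - 3q_E - (3/2)(q_S) = 0.
Solace's profit: π_S = (109 - 1.5Q)q_S - (34q_S). Setting ∂π_S/∂q_S = 0: 75 - 3q_S - (3/2)(q_E) = 0.
Best responses: q_E = (85 - (3/2)q_S)/3, q_S = (75 - (3/2)q_E)/3.
Solving the pair: q_E = 190/9, q_S = 130/9.
Total output Q = 190/9 + 130/9 = 320/9.

35.56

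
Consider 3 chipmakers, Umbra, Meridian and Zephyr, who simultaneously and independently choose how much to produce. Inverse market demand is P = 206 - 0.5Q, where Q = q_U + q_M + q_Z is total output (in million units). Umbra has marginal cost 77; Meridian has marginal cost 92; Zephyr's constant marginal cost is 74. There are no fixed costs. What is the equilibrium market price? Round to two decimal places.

112.25

Umbra's profit: π_U = (206 - 0.5Q)q_U - (77q_U). Setting ∂π_U/∂q_U = 0: 129 - q_U - (1/2)(q_M + q_Z) = 0.
Meridian's profit: π_M = (206 - 0.5Q)q_M - (92q_M). Setting ∂π_M/∂q_M = 0: 114 - q_M - (1/2)(q_U + q_Z) = 0.
Zephyr's first-order condition: 132 - q_Z - (1/2)(q_U + q_M) = 0.
Adding the 3 conditions: 375 − Q − Q = 0, i.e. Q = 375/2.
Back-substituting: q_U = (129 − 375/4)/(1/2) = 141/2, q_M = (114 − 375/4)/(1/2) = 81/2, q_Z = (132 − 375/4)/(1/2) = 153/2.
Total output Q = 375/2, so price P = 206 - (1/2)·(375/2) = 449/4.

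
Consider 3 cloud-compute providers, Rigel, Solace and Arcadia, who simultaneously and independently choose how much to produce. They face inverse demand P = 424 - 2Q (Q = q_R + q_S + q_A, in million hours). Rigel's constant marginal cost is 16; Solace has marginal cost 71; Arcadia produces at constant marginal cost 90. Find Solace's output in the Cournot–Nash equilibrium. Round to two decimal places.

39.63

Rigel's profit: π_R = (424 - 2Q)q_R - (16q_R). Setting ∂π_R/∂q_R = 0: 408 - 4q_R - 2(q_S + q_A) = 0.
Solace's first-order condition: 353 - 4q_S - 2(q_R + q_A) = 0.
Arcadia's first-order condition: 334 - 4q_A - 2(q_R + q_S) = 0.
Adding the 3 first-order conditions: 1095 − 8Q = 0, so Q = 1095/8.
Back-substituting: q_R = (408 − 1095/4)/2 = 537/8, q_S = (353 − 1095/4)/2 = 317/8, q_A = (334 − 1095/4)/2 = 241/8.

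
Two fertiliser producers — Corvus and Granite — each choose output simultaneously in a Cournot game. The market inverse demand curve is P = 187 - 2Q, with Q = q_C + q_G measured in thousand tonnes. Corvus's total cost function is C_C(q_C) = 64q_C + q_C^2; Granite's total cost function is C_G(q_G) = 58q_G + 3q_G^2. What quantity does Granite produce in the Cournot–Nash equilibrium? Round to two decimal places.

Corvus's profit: π_C = (187 - 2Q)q_C - (64q_C + q_C²). Setting ∂π_C/∂q_C = 0: 123 - 6q_C - 2(q_G) = 0.
Granite's first-order condition: 129 - 10q_G - 2(q_C) = 0.
Best responses: q_C = (123 - 2q_G)/6, q_G = (129 - 2q_C)/10.
Solving the pair: q_C = 243/14, q_G = 66/7.

9.43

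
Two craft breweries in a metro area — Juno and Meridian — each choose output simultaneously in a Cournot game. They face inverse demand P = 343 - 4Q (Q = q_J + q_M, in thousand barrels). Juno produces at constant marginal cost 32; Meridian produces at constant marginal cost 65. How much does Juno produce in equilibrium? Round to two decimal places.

Juno's profit: π_J = (343 - 4Q)q_J - (32q_J). Setting ∂π_J/∂q_J = 0: 311 - 8q_J - 4(q_M) = 0.
Meridian's first-order condition: 278 - 8q_M - 4(q_J) = 0.
So q_J = (311 - 4q_M)/8 and q_M = (278 - 4q_J)/8.
Solving the pair: q_J = 86/3, q_M = 245/12.

28.67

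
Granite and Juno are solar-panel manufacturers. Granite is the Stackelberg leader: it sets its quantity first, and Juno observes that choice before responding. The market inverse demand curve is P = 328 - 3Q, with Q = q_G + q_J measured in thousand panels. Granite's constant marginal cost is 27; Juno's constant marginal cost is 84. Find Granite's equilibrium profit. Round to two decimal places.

5340.17

The follower Juno best-responds to any q_G: π_J = (328 - 3Q)q_J - 84q_J.
Setting the follower's marginal profit to zero, 244 - 3q_G - 6q_J = 0, i.e. q_J = (244 - 3q_G)/6.
Granite substitutes q_J(q_G) into its own profit: π_G = q_G(328 - 3q_G - (244 - 3q_G)/2) - 27q_G = (206 - (3/2)q_G)q_G - 27q_G.
The leader's first-order condition 179 - 3q_G = 0 yields q_G = 179/3.
Then q_J = (244 - 3·(179/3))/6 = 65/6.
Price P = 328 - 3·(141/2) = 233/2.
Granite's profit: (233/2 - 27)·(179/3) = 5340.1667.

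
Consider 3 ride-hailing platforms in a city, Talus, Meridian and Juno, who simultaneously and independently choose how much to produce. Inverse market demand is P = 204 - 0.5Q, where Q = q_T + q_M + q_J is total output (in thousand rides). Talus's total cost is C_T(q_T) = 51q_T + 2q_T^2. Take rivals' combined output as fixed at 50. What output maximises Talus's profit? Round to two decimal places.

With rivals' combined output fixed at 50, Talus's profit is π_T = (204 - (1/2)·50 - (1/2)q_T)q_T - (51q_T + 2q_T²) = (179 - (1/2)q_T)q_T - (51q_T + 2q_T²).
∂π_T/∂q_T = 128 - 5q_T = 0, so q_T = 128/5.

25.60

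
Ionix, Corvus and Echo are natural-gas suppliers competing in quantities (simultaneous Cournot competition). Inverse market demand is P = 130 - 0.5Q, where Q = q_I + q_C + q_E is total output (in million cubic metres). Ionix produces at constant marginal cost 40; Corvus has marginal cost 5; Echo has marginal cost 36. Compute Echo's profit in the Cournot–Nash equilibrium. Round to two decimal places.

561.13

Ionix's profit: π_I = (130 - 0.5Q)q_I - (40q_I). Setting ∂π_I/∂q_I = 0: 90 - q_I - (1/2)(q_C + q_E) = 0.
Corvus's first-order condition: 125 - q_C - (1/2)(q_I + q_E) = 0.
Echo's profit: π_E = (130 - 0.5Q)q_E - (36q_E). Setting ∂π_E/∂q_E = 0: 94 - q_E - (1/2)(q_I + q_C) = 0.
Adding the 3 conditions: 309 − Q − Q = 0, i.e. Q = 309/2.
Back-substituting: q_I = (90 − 309/4)/(1/2) = 51/2, q_C = (125 − 309/4)/(1/2) = 191/2, q_E = (94 − 309/4)/(1/2) = 67/2.
Price P = 130 - (1/2)·(309/2) = 211/4.
Echo's profit: (211/4 - 36)·(67/2) = 561.1250.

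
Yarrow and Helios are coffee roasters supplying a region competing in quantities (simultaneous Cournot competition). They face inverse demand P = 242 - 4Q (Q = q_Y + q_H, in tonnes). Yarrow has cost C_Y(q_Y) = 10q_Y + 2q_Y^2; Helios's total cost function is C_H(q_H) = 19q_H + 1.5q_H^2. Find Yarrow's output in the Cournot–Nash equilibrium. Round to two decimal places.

14.31

Yarrow's profit: π_Y = (242 - 4Q)q_Y - (10q_Y + 2q_Y²). Setting ∂π_Y/∂q_Y = 0: 232 - 12q_Y - 4(q_H) = 0.
Helios's first-order condition: 223 - 11q_H - 4(q_Y) = 0.
Best responses: q_Y = (232 - 4q_H)/12, q_H = (223 - 4q_Y)/11.
Solving the pair: q_Y = 415/29, q_H = 437/29.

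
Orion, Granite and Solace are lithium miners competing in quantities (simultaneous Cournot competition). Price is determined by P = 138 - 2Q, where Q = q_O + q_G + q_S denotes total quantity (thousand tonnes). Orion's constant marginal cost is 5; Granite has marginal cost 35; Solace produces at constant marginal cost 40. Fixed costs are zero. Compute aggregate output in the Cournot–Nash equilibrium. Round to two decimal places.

Orion's profit: π_O = (138 - 2Q)q_O - (5q_O). Setting ∂π_O/∂q_O = 0: 133 - 4q_O - 2(q_G + q_S) = 0.
Granite's first-order condition: 103 - 4q_G - 2(q_O + q_S) = 0.
Solace's first-order condition: 98 - 4q_S - 2(q_O + q_G) = 0.
Adding the 3 conditions: 334 − 4Q − 4Q = 0, i.e. Q = 167/4.
Back-substituting: q_O = (133 − 167/2)/2 = 99/4, q_G = (103 − 167/2)/2 = 39/4, q_S = (98 − 167/2)/2 = 29/4.
Total output Q = 99/4 + 39/4 + 29/4 = 167/4.

41.75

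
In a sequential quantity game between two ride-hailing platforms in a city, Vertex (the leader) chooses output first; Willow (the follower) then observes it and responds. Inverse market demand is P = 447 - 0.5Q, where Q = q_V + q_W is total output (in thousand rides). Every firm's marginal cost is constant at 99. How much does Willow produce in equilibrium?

The follower Willow best-responds to any q_V: π_W = (447 - 0.5Q)q_W - 99q_W.
Follower FOC: 348 - (1/2)q_V - q_W = 0, so q_W(q_V) = (348 - (1/2)q_V).
The leader anticipates this reaction. Substituting into P = 447 - 0.5Q gives P = 273 - (1/4)q_V, so π_V = (273 - (1/4)q_V)q_V - 99q_V.
Maximising: ∂π_V/∂q_V = 174 - (1/2)q_V = 0, giving q_V = 348.
Then q_W = (348 - (1/2)·348) = 174.

174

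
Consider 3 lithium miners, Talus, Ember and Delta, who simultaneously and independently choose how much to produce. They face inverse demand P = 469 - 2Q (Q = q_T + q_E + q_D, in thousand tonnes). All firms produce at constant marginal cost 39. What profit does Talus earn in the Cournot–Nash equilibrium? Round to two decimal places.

5778.13

A representative firm's profit is π_i = q_i(469 - 2Q) - 39q_i.
Setting ∂π_i/∂q_i = 0 with rivals' quantities fixed: 430 - 4q_i - 2·Σ_{j≠i} q_j = 0.
By symmetry each firm produces the same amount; substituting Σ_{j≠i} q_j = 2q_i yields q_i = 430/8 = 215/4.
Price P = 469 - 2·(645/4) = 293/2.
Talus's profit: (293/2 - 39)·(215/4) = 5778.1250.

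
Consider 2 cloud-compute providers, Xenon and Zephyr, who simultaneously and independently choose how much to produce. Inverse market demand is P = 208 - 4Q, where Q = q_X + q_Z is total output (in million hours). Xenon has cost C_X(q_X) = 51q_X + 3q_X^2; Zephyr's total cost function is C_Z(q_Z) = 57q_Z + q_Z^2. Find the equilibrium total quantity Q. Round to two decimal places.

Xenon's profit: π_X = (208 - 4Q)q_X - (51q_X + 3q_X²). Setting ∂π_X/∂q_X = 0: 157 - 14q_X - 4(q_Z) = 0.
Zephyr's profit: π_Z = (208 - 4Q)q_Z - (57q_Z + q_Z²). Setting ∂π_Z/∂q_Z = 0: 151 - 10q_Z - 4(q_X) = 0.
Rearranging gives the reaction functions q_X = (157 - 4q_Z)/14 and q_Z = (151 - 4q_X)/10.
Solving the pair: q_X = 483/62, q_Z = 743/62.
Total output Q = 483/62 + 743/62 = 613/31.

19.77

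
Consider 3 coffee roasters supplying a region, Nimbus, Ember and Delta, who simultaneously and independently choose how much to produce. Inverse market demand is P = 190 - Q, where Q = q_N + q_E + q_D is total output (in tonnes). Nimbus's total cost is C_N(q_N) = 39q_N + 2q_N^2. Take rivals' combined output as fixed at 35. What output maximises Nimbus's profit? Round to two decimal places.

With rivals' combined output fixed at 35, Nimbus's profit is π_N = (190 - 35 - q_N)q_N - (39q_N + 2q_N²) = (155 - q_N)q_N - (39q_N + 2q_N²).
∂π_N/∂q_N = 116 - 6q_N = 0, so q_N = 58/3.

19.33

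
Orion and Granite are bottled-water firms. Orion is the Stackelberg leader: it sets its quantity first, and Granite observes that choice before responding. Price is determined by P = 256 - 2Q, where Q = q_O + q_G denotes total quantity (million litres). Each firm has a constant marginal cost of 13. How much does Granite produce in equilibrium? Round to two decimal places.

Solve by backward induction. Given q_O, the follower Granite maximises π_G = (256 - 2q_O - 2q_G)q_G - 13q_G.
Follower FOC: 243 - 2q_O - 4q_G = 0, so q_G(q_O) = (243 - 2q_O)/4.
The leader anticipates this reaction. Substituting into P = 256 - 2Q gives P = 269/2 - q_O, so π_O = (269/2 - q_O)q_O - 13q_O.
Maximising: ∂π_O/∂q_O = 243/2 - 2q_O = 0, giving q_O = 243/4.
Then q_G = (243 - 2·(243/4))/4 = 243/8.

30.38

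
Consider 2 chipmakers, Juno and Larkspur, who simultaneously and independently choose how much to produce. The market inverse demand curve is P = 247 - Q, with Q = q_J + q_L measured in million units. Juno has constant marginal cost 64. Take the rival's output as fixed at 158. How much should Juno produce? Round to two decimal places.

12.50

With the rival's output fixed at 158, Juno's profit is π_J = (247 - 158 - q_J)q_J - (64q_J) = (89 - q_J)q_J - (64q_J).
∂π_J/∂q_J = 25 - 2q_J = 0, so q_J = 25/2.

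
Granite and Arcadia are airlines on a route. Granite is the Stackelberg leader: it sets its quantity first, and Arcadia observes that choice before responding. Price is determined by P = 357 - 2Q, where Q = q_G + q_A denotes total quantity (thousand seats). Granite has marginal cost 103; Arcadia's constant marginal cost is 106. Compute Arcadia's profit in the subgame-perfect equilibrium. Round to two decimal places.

1875.78

The follower Arcadia best-responds to any q_G: π_A = (357 - 2Q)q_A - 106q_A.
∂π_A/∂q_A = 251 - 2q_G - 4q_A = 0 gives the reaction function q_A = (251 - 2q_G)/4.
Granite substitutes q_A(q_G) into its own profit: π_G = q_G(357 - 2q_G - (251 - 2q_G)/2) - 103q_G = (463/2 - q_G)q_G - 103q_G.
Maximising: ∂π_G/∂q_G = 257/2 - 2q_G = 0, giving q_G = 257/4.
Then q_A = (251 - 2·(257/4))/4 = 245/8.
Price P = 357 - 2·(759/8) = 669/4.
Arcadia's profit: (669/4 - 106)·(245/8) = 1875.7813.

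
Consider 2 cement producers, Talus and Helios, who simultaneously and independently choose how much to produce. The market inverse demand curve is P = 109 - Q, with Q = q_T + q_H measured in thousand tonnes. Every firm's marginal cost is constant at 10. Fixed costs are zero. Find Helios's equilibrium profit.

1089

Each firm earns π_i = (109 - Q)q_i - 10q_i.
Setting ∂π_i/∂q_i = 0 with rivals' quantities fixed: 99 - 2q_i - q_j = 0.
By symmetry each firm produces the same amount; substituting q_j = q_i yields q_i = 99/3 = 33.
Price P = 109 - 66 = 43.
Helios's profit: (43 - 10)·33 = 1089.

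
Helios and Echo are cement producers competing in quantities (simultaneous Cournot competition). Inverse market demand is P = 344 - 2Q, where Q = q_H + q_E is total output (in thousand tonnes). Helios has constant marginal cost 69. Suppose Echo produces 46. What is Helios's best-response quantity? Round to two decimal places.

45.75

With the rival's output fixed at 46, Helios's profit is π_H = (344 - 2·46 - 2q_H)q_H - (69q_H) = (252 - 2q_H)q_H - (69q_H).
∂π_H/∂q_H = 183 - 4q_H = 0, so q_H = 183/4.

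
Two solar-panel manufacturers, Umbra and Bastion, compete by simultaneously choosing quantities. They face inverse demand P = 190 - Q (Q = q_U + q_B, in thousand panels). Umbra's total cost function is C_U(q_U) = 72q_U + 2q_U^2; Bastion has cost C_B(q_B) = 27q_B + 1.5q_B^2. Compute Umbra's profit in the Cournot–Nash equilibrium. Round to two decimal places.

650.40

Umbra's profit: π_U = (190 - Q)q_U - (72q_U + 2q_U²). Setting ∂π_U/∂q_U = 0: 118 - 6q_U - (q_B) = 0.
Bastion's profit: π_B = (190 - Q)q_B - (27q_B + (3/2)q_B²). Setting ∂π_B/∂q_B = 0: 163 - 5q_B - (q_U) = 0.
Best responses: q_U = (118 - q_B)/6, q_B = (163 - q_U)/5.
Substituting one into the other gives q_U = 427/29 and q_B = 860/29.
Price P = 190 - 1287/29 = 145.6207.
Umbra's profit: 145.6207·(427/29) - 72·(427/29) - 2(427/29)² = 650.4007.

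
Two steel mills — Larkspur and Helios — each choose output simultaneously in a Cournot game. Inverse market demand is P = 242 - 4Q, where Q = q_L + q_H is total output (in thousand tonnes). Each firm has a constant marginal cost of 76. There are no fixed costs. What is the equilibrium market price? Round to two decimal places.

131.33

Each firm earns π_i = (242 - 4Q)q_i - 76q_i.
First-order condition (treating rivals' output as given): 166 - 8q_i - 4q_j = 0.
With identical firms every q_j equals q_i, so q_j = q_i and 166 = 12q_i, giving q_i = 83/6.
Total output Q = 83/3, so price P = 242 - 4·(83/3) = 394/3.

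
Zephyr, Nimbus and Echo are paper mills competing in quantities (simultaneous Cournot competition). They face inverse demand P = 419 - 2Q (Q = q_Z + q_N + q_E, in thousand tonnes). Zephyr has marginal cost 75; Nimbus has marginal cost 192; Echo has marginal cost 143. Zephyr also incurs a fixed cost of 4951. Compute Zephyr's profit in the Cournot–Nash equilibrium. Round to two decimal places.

3794.03

Zephyr's profit: π_Z = (419 - 2Q)q_Z - (75q_Z). Setting ∂π_Z/∂q_Z = 0: 344 - 4q_Z - 2(q_N + q_E) = 0.
Nimbus's first-order condition: 227 - 4q_N - 2(q_Z + q_E) = 0.
Echo's profit: π_E = (419 - 2Q)q_E - (143q_E). Setting ∂π_E/∂q_E = 0: 276 - 4q_E - 2(q_Z + q_N) = 0.
Adding the 3 first-order conditions: 847 − 8Q = 0, so Q = 847/8.
Back-substituting: q_Z = (344 − 847/4)/2 = 529/8, q_N = (227 − 847/4)/2 = 61/8, q_E = (276 − 847/4)/2 = 257/8.
Price P = 419 - 2·(847/8) = 829/4.
Zephyr's profit: (829/4 - 75)·(529/8) - 4951 = 3794.0313.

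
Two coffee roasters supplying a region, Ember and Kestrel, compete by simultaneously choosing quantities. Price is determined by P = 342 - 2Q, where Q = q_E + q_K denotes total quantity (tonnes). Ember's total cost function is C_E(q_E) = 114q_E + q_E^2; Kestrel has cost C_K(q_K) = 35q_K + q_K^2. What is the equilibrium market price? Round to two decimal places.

Ember's profit: π_E = (342 - 2Q)q_E - (114q_E + q_E²). Setting ∂π_E/∂q_E = 0: 228 - 6q_E - 2(q_K) = 0.
Kestrel's first-order condition: 307 - 6q_K - 2(q_E) = 0.
Rearranging gives the reaction functions q_E = (228 - 2q_K)/6 and q_K = (307 - 2q_E)/6.
Substituting one into the other gives q_E = 377/16 and q_K = 693/16.
Total output Q = 535/8, so price P = 342 - 2·(535/8) = 833/4.

208.25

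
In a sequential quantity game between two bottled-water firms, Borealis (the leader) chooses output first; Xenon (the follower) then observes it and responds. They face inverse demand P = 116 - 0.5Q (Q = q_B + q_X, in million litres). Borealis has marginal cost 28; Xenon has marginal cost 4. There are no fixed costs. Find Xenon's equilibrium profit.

3200

The follower Xenon best-responds to any q_B: π_X = (116 - 0.5Q)q_X - 4q_X.
∂π_X/∂q_X = 112 - (1/2)q_B - q_X = 0 gives the reaction function q_X = (112 - (1/2)q_B).
Borealis substitutes q_X(q_B) into its own profit: π_B = q_B(116 - (1/2)q_B - (112 - (1/2)q_B)/2) - 28q_B = (60 - (1/4)q_B)q_B - 28q_B.
Leader FOC: 32 - (1/2)q_B = 0, so q_B = 64.
Then q_X = (112 - (1/2)·64) = 80.
Price P = 116 - (1/2)·144 = 44.
Xenon's profit: (44 - 4)·80 = 3200.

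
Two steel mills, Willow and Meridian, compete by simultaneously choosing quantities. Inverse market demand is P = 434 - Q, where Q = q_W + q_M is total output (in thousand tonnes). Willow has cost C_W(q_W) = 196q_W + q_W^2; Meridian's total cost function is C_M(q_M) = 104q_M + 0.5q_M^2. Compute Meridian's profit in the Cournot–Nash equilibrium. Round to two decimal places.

14513.11

Willow's profit: π_W = (434 - Q)q_W - (196q_W + q_W²). Setting ∂π_W/∂q_W = 0: 238 - 4q_W - (q_M) = 0.
Meridian's first-order condition: 330 - 3q_M - (q_W) = 0.
Best responses: q_W = (238 - q_M)/4, q_M = (330 - q_W)/3.
Solving the pair: q_W = 384/11, q_M = 1082/11.
Price P = 434 - 1466/11 = 300.7273.
Meridian's profit: 300.7273·(1082/11) - 104·(1082/11) - (1/2)(1082/11)² = 14513.1074.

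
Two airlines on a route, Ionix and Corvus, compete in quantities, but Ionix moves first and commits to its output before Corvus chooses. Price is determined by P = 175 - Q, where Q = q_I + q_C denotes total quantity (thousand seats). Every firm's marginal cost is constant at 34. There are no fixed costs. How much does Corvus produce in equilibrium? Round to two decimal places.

Solve by backward induction. Given q_I, the follower Corvus maximises π_C = (175 - q_I - q_C)q_C - 34q_C.
∂π_C/∂q_C = 141 - q_I - 2q_C = 0 gives the reaction function q_C = (141 - q_I)/2.
The leader anticipates this reaction. Substituting into P = 175 - Q gives P = 209/2 - (1/2)q_I, so π_I = (209/2 - (1/2)q_I)q_I - 34q_I.
The leader's first-order condition 141/2 - q_I = 0 yields q_I = 141/2.
Then q_C = (141 - 141/2)/2 = 141/4.

35.25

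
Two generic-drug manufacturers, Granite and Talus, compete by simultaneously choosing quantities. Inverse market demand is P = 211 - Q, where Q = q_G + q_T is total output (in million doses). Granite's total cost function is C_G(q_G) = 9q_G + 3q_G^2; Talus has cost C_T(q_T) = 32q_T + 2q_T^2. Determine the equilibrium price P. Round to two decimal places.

Granite's profit: π_G = (211 - Q)q_G - (9q_G + 3q_G²). Setting ∂π_G/∂q_G = 0: 202 - 8q_G - (q_T) = 0.
Talus's profit: π_T = (211 - Q)q_T - (32q_T + 2q_T²). Setting ∂π_T/∂q_T = 0: 179 - 6q_T - (q_G) = 0.
Rearranging gives the reaction functions q_G = (202 - q_T)/8 and q_T = (179 - q_G)/6.
Solving the pair: q_G = 1033/47, q_T = 1230/47.
Total output Q = 48.1489, so price P = 211 - 48.1489 = 162.8511.

162.85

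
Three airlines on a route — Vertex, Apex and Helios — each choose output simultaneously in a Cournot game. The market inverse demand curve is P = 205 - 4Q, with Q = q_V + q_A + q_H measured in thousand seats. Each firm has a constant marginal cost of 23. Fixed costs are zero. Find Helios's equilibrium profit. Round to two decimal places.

A representative firm's profit is π_i = q_i(205 - 4Q) - 23q_i.
First-order condition (treating rivals' output as given): 182 - 8q_i - 4·Σ_{j≠i} q_j = 0.
By symmetry each firm produces the same amount; substituting Σ_{j≠i} q_j = 2q_i yields q_i = 182/16 = 91/8.
Price P = 205 - 4·(273/8) = 137/2.
Helios's profit: (137/2 - 23)·(91/8) = 517.5625.

517.56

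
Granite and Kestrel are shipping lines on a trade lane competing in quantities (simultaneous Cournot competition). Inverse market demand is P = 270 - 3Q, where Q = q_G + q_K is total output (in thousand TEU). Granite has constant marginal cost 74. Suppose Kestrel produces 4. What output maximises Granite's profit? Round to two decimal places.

30.67

With the rival's output fixed at 4, Granite's profit is π_G = (270 - 3·4 - 3q_G)q_G - (74q_G) = (258 - 3q_G)q_G - (74q_G).
∂π_G/∂q_G = 184 - 6q_G = 0, so q_G = 92/3.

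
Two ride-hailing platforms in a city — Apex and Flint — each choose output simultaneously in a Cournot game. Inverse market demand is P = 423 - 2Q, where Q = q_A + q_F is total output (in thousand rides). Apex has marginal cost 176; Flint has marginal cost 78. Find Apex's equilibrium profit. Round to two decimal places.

1233.39

Apex's profit: π_A = (423 - 2Q)q_A - (176q_A). Setting ∂π_A/∂q_A = 0: 247 - 4q_A - 2(q_F) = 0.
Flint's first-order condition: 345 - 4q_F - 2(q_A) = 0.
So q_A = (247 - 2q_F)/4 and q_F = (345 - 2q_A)/4.
Substituting one into the other gives q_A = 149/6 and q_F = 443/6.
Price P = 423 - 2·(296/3) = 677/3.
Apex's profit: (677/3 - 176)·(149/6) = 1233.3889.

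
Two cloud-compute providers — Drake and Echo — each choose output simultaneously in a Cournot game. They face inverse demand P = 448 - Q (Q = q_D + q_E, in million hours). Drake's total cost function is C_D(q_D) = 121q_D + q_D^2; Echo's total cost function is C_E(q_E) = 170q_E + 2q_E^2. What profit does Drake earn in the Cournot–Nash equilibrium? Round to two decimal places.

10721.57

Drake's profit: π_D = (448 - Q)q_D - (121q_D + q_D²). Setting ∂π_D/∂q_D = 0: 327 - 4q_D - (q_E) = 0.
Echo's first-order condition: 278 - 6q_E - (q_D) = 0.
Best responses: q_D = (327 - q_E)/4, q_E = (278 - q_D)/6.
Solving the pair: q_D = 1684/23, q_E = 785/23.
Price P = 448 - 107.3478 = 340.6522.
Drake's profit: 340.6522·(1684/23) - 121·(1684/23) - (1684/23)² = 10721.5728.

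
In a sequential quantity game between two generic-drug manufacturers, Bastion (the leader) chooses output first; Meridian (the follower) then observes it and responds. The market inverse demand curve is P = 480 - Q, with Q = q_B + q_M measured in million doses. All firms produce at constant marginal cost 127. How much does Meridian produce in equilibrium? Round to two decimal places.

Solve by backward induction. Given q_B, the follower Meridian maximises π_M = (480 - q_B - q_M)q_M - 127q_M.
Setting the follower's marginal profit to zero, 353 - q_B - 2q_M = 0, i.e. q_M = (353 - q_B)/2.
The leader anticipates this reaction. Substituting into P = 480 - Q gives P = 607/2 - (1/2)q_B, so π_B = (607/2 - (1/2)q_B)q_B - 127q_B.
Maximising: ∂π_B/∂q_B = 353/2 - q_B = 0, giving q_B = 353/2.
Then q_M = (353 - 353/2)/2 = 353/4.

88.25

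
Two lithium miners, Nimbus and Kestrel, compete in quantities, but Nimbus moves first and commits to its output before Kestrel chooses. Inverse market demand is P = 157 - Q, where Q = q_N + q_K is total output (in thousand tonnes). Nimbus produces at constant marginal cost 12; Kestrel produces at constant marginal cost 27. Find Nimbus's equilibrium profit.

3200

Solve by backward induction. Given q_N, the follower Kestrel maximises π_K = (157 - q_N - q_K)q_K - 27q_K.
Setting the follower's marginal profit to zero, 130 - q_N - 2q_K = 0, i.e. q_K = (130 - q_N)/2.
The leader anticipates this reaction. Substituting into P = 157 - Q gives P = 92 - (1/2)q_N, so π_N = (92 - (1/2)q_N)q_N - 12q_N.
Leader FOC: 80 - q_N = 0, so q_N = 80.
Then q_K = (130 - 80)/2 = 25.
Price P = 157 - 105 = 52.
Nimbus's profit: (52 - 12)·80 = 3200.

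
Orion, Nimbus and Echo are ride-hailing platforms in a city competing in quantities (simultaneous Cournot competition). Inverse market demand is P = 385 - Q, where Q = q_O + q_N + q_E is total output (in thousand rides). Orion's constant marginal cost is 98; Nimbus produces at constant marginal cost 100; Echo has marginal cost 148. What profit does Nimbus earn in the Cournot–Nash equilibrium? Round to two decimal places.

6847.56

Orion's profit: π_O = (385 - Q)q_O - (98q_O). Setting ∂π_O/∂q_O = 0: 287 - 2q_O - (q_N + q_E) = 0.
Nimbus's profit: π_N = (385 - Q)q_N - (100q_N). Setting ∂π_N/∂q_N = 0: 285 - 2q_N - (q_O + q_E) = 0.
Echo's first-order condition: 237 - 2q_E - (q_O + q_N) = 0.
Summing all 3 equations gives 809 − 4Q = 0, hence Q = 809/4.
Back-substituting: q_O = (287 − 809/4) = 339/4, q_N = (285 − 809/4) = 331/4, q_E = (237 − 809/4) = 139/4.
Price P = 385 - 809/4 = 731/4.
Nimbus's profit: (731/4 - 100)·(331/4) = 6847.5625.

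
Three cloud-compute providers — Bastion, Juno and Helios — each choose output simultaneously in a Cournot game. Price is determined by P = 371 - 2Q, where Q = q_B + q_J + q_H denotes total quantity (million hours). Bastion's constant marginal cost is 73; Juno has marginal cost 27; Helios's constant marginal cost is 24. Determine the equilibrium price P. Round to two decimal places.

Bastion's profit: π_B = (371 - 2Q)q_B - (73q_B). Setting ∂π_B/∂q_B = 0: 298 - 4q_B - 2(q_J + q_H) = 0.
Juno's first-order condition: 344 - 4q_J - 2(q_B + q_H) = 0.
Helios's first-order condition: 347 - 4q_H - 2(q_B + q_J) = 0.
Adding the 3 conditions: 989 − 4Q − 4Q = 0, i.e. Q = 989/8.
Back-substituting: q_B = (298 − 989/4)/2 = 203/8, q_J = (344 − 989/4)/2 = 387/8, q_H = (347 − 989/4)/2 = 399/8.
Total output Q = 989/8, so price P = 371 - 2·(989/8) = 495/4.

123.75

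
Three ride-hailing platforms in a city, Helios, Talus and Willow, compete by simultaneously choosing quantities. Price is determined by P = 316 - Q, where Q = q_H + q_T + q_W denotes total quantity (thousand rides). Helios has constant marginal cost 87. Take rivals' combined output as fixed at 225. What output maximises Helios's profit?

With rivals' combined output fixed at 225, Helios's profit is π_H = (316 - 225 - q_H)q_H - (87q_H) = (91 - q_H)q_H - (87q_H).
∂π_H/∂q_H = 4 - 2q_H = 0, so q_H = 2.

2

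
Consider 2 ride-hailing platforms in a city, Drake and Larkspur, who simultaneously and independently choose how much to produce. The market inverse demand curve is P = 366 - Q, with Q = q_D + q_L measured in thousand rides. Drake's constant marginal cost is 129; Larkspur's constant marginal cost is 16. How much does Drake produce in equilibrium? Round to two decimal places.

41.33

Drake's profit: π_D = (366 - Q)q_D - (129q_D). Setting ∂π_D/∂q_D = 0: 237 - 2q_D - (q_L) = 0.
Larkspur's profit: π_L = (366 - Q)q_L - (16q_L). Setting ∂π_L/∂q_L = 0: 350 - 2q_L - (q_D) = 0.
Rearranging gives the reaction functions q_D = (237 - q_L)/2 and q_L = (350 - q_D)/2.
Solving the pair: q_D = 124/3, q_L = 463/3.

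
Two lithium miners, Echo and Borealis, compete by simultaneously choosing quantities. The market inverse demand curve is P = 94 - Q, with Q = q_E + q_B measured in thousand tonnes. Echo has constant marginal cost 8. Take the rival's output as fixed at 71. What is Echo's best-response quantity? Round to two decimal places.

With the rival's output fixed at 71, Echo's profit is π_E = (94 - 71 - q_E)q_E - (8q_E) = (23 - q_E)q_E - (8q_E).
∂π_E/∂q_E = 15 - 2q_E = 0, so q_E = 15/2.

7.50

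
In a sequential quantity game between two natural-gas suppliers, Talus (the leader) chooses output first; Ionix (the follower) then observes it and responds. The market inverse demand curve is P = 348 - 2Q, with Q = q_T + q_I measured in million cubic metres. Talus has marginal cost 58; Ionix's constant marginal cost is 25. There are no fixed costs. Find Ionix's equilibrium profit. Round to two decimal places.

4728.78

Solve by backward induction. Given q_T, the follower Ionix maximises π_I = (348 - 2q_T - 2q_I)q_I - 25q_I.
Follower FOC: 323 - 2q_T - 4q_I = 0, so q_I(q_T) = (323 - 2q_T)/4.
The leader anticipates this reaction. Substituting into P = 348 - 2Q gives P = 373/2 - q_T, so π_T = (373/2 - q_T)q_T - 58q_T.
Maximising: ∂π_T/∂q_T = 257/2 - 2q_T = 0, giving q_T = 257/4.
Then q_I = (323 - 2·(257/4))/4 = 389/8.
Price P = 348 - 2·(903/8) = 489/4.
Ionix's profit: (489/4 - 25)·(389/8) = 4728.7813.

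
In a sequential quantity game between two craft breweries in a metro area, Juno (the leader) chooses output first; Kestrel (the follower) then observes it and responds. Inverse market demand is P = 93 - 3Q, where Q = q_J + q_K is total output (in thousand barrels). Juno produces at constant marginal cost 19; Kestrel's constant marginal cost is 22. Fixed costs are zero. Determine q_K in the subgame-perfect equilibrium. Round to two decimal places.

5.42

Solve by backward induction. Given q_J, the follower Kestrel maximises π_K = (93 - 3q_J - 3q_K)q_K - 22q_K.
Follower FOC: 71 - 3q_J - 6q_K = 0, so q_K(q_J) = (71 - 3q_J)/6.
The leader anticipates this reaction. Substituting into P = 93 - 3Q gives P = 115/2 - (3/2)q_J, so π_J = (115/2 - (3/2)q_J)q_J - 19q_J.
The leader's first-order condition 77/2 - 3q_J = 0 yields q_J = 77/6.
Then q_K = (71 - 3·(77/6))/6 = 65/12.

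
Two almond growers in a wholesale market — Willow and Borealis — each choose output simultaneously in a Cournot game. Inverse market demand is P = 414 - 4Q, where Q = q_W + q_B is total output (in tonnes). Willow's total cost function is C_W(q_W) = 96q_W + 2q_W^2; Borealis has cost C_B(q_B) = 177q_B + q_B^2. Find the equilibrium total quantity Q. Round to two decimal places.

Willow's profit: π_W = (414 - 4Q)q_W - (96q_W + 2q_W²). Setting ∂π_W/∂q_W = 0: 318 - 12q_W - 4(q_B) = 0.
Borealis's profit: π_B = (414 - 4Q)q_B - (177q_B + q_B²). Setting ∂π_B/∂q_B = 0: 237 - 10q_B - 4(q_W) = 0.
Rearranging gives the reaction functions q_W = (318 - 4q_B)/12 and q_B = (237 - 4q_W)/10.
Substituting one into the other gives q_W = 279/13 and q_B = 393/26.
Total output Q = 279/13 + 393/26 = 951/26.

36.58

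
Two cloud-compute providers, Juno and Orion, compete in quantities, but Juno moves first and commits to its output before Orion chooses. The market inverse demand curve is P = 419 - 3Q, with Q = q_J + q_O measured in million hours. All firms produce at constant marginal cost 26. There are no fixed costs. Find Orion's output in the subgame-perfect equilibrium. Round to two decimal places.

The follower Orion best-responds to any q_J: π_O = (419 - 3Q)q_O - 26q_O.
Follower FOC: 393 - 3q_J - 6q_O = 0, so q_O(q_J) = (393 - 3q_J)/6.
The leader anticipates this reaction. Substituting into P = 419 - 3Q gives P = 445/2 - (3/2)q_J, so π_J = (445/2 - (3/2)q_J)q_J - 26q_J.
Leader FOC: 393/2 - 3q_J = 0, so q_J = 131/2.
Then q_O = (393 - 3·(131/2))/6 = 131/4.

32.75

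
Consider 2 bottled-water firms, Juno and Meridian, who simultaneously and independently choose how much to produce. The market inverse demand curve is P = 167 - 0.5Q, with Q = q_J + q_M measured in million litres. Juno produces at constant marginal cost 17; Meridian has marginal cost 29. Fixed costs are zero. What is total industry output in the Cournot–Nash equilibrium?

Juno's profit: π_J = (167 - 0.5Q)q_J - (17q_J). Setting ∂π_J/∂q_J = 0: 150 - q_J - (1/2)(q_M) = 0.
Meridian's first-order condition: 138 - q_M - (1/2)(q_J) = 0.
Rearranging gives the reaction functions q_J = (150 - (1/2)q_M) and q_M = (138 - (1/2)q_J).
Substituting one into the other gives q_J = 108 and q_M = 84.
Total output Q = 108 + 84 = 192.

192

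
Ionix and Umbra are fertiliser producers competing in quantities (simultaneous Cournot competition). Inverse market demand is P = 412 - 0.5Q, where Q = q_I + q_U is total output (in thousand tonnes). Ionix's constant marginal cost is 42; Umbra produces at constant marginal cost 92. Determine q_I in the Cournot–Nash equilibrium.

280

Ionix's profit: π_I = (412 - 0.5Q)q_I - (42q_I). Setting ∂π_I/∂q_I = 0: 370 - q_I - (1/2)(q_U) = 0.
Umbra's profit: π_U = (412 - 0.5Q)q_U - (92q_U). Setting ∂π_U/∂q_U = 0: 320 - q_U - (1/2)(q_I) = 0.
Rearranging gives the reaction functions q_I = (370 - (1/2)q_U) and q_U = (320 - (1/2)q_I).
Solving the pair: q_I = 280, q_U = 180.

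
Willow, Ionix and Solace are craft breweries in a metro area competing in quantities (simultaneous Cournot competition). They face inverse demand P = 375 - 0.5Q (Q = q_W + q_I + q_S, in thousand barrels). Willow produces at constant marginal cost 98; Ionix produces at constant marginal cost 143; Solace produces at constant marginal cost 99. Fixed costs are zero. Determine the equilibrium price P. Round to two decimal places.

178.75

Willow's profit: π_W = (375 - 0.5Q)q_W - (98q_W). Setting ∂π_W/∂q_W = 0: 277 - q_W - (1/2)(q_I + q_S) = 0.
Ionix's first-order condition: 232 - q_I - (1/2)(q_W + q_S) = 0.
Solace's profit: π_S = (375 - 0.5Q)q_S - (99q_S). Setting ∂π_S/∂q_S = 0: 276 - q_S - (1/2)(q_W + q_I) = 0.
Adding the 3 conditions: 785 − Q − Q = 0, i.e. Q = 785/2.
Back-substituting: q_W = (277 − 785/4)/(1/2) = 323/2, q_I = (232 − 785/4)/(1/2) = 143/2, q_S = (276 − 785/4)/(1/2) = 319/2.
Total output Q = 785/2, so price P = 375 - (1/2)·(785/2) = 715/4.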